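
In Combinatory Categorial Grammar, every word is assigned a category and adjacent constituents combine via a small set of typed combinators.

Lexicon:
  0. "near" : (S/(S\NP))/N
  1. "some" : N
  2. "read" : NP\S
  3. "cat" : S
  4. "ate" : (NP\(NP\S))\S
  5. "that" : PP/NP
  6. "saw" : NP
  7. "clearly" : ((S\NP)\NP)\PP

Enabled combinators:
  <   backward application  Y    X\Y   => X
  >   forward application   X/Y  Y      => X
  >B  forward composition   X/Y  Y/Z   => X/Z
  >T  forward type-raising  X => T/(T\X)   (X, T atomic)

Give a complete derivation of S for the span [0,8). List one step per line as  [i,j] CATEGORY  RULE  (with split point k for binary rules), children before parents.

[0,8] S   >
  [0,2] S/(S\NP)   >
    [0,1] "near" : (S/(S\NP))/N
    [1,2] "some" : N
  [2,8] S\NP   <
    [2,5] NP   <
      [2,3] "read" : NP\S
      [3,5] NP\(NP\S)   <
        [3,4] "cat" : S
        [4,5] "ate" : (NP\(NP\S))\S
    [5,8] (S\NP)\NP   <
      [5,7] PP   >
        [5,6] "that" : PP/NP
        [6,7] "saw" : NP
      [7,8] "clearly" : ((S\NP)\NP)\PP

[0,1] (S/(S\NP))/N  lex  "near"
[1,2] N  lex  "some"
[0,2] S/(S\NP)  >  k=1
[2,3] NP\S  lex  "read"
[3,4] S  lex  "cat"
[4,5] (NP\(NP\S))\S  lex  "ate"
[3,5] NP\(NP\S)  <  k=4
[2,5] NP  <  k=3
[5,6] PP/NP  lex  "that"
[6,7] NP  lex  "saw"
[5,7] PP  >  k=6
[7,8] ((S\NP)\NP)\PP  lex  "clearly"
[5,8] (S\NP)\NP  <  k=7
[2,8] S\NP  <  k=5
[0,8] S  >  k=2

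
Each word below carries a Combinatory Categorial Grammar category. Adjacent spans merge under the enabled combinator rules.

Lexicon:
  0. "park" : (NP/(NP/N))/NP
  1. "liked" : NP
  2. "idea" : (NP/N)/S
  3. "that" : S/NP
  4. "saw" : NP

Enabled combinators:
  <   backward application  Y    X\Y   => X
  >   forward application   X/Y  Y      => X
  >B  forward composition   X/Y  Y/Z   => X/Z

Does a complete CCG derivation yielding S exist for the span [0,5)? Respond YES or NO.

NO

(NP/(NP/N))/NP NP (NP/N)/S S/NP NP
CKY chart[0,5] = {NP}; S ∉ chart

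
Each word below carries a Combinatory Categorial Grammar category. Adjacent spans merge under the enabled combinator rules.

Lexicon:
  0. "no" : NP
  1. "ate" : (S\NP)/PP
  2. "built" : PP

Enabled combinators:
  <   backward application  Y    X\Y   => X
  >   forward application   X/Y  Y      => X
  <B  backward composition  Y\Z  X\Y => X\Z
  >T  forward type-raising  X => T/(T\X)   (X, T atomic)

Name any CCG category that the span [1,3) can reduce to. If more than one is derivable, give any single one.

S\NP

[0,3] S   <
  [0,1] "no" : NP
  [1,3] S\NP   >
    [1,2] "ate" : (S\NP)/PP
    [2,3] "built" : PP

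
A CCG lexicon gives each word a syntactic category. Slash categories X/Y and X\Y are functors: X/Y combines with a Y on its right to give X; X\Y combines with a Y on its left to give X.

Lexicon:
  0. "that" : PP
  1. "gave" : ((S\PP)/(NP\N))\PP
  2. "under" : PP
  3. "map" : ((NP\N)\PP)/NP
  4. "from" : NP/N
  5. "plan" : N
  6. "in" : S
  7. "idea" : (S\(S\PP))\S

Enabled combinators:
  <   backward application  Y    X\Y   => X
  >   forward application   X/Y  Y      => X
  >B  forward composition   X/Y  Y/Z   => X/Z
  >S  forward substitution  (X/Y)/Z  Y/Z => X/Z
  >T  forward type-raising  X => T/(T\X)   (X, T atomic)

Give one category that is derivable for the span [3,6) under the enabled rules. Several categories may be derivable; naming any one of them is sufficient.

[0,8] S   <
  [0,6] S\PP   >
    [0,2] (S\PP)/(NP\N)   <
      [0,1] "that" : PP
      [1,2] "gave" : ((S\PP)/(NP\N))\PP
    [2,6] NP\N   <
      [2,3] "under" : PP
      [3,6] (NP\N)\PP   >
        [3,4] "map" : ((NP\N)\PP)/NP
        [4,6] NP   >
          [4,5] "from" : NP/N
          [5,6] "plan" : N
  [6,8] S\(S\PP)   <
    [6,7] "in" : S
    [7,8] "idea" : (S\(S\PP))\S

(NP\N)\PP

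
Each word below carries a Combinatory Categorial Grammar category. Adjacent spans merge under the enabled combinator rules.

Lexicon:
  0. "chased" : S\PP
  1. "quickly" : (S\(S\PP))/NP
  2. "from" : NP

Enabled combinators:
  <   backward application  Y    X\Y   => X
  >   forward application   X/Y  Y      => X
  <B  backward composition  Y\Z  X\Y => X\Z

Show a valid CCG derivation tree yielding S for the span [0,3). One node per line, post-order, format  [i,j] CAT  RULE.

[0,1] S\PP  lex  "chased"
[1,2] (S\(S\PP))/NP  lex  "quickly"
[2,3] NP  lex  "from"
[1,3] S\(S\PP)  >  k=2
[0,3] S  <  k=1

[0,3] S   <
  [0,1] "chased" : S\PP
  [1,3] S\(S\PP)   >
    [1,2] "quickly" : (S\(S\PP))/NP
    [2,3] "from" : NP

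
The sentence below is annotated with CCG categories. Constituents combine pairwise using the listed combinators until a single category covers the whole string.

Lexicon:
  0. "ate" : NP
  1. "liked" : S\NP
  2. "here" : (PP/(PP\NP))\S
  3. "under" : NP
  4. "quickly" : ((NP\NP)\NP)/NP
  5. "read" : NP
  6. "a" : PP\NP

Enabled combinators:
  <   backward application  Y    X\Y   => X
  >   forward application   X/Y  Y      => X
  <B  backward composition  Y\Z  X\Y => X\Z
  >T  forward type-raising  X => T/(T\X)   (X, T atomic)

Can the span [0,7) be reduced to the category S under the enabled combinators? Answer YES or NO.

NP S\NP (PP/(PP\NP))\S NP ((NP\NP)\NP)/NP NP PP\NP
CKY chart[0,7] = {N/(N\PP), NP/(NP\PP), PP, PP/(PP\PP), S/(S\PP)}; S ∉ chart

NO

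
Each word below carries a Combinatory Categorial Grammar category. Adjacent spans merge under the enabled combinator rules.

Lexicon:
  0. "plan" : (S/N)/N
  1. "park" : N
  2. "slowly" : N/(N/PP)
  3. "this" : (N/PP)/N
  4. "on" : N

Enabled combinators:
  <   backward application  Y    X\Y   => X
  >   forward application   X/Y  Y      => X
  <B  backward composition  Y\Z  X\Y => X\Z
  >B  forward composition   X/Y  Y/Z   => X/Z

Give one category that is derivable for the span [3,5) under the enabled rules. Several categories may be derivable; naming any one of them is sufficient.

[0,5] S   >
  [0,2] S/N   >
    [0,1] "plan" : (S/N)/N
    [1,2] "park" : N
  [2,5] N   >
    [2,3] "slowly" : N/(N/PP)
    [3,5] N/PP   >
      [3,4] "this" : (N/PP)/N
      [4,5] "on" : N

N/PP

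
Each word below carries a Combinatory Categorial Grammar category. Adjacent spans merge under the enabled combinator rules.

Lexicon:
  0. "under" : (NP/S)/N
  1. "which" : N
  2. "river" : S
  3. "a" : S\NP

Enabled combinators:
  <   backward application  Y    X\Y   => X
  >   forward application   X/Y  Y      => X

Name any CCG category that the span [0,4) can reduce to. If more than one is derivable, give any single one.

S

[0,4] S   <
  [0,3] NP   >
    [0,2] NP/S   >
      [0,1] "under" : (NP/S)/N
      [1,2] "which" : N
    [2,3] "river" : S
  [3,4] "a" : S\NP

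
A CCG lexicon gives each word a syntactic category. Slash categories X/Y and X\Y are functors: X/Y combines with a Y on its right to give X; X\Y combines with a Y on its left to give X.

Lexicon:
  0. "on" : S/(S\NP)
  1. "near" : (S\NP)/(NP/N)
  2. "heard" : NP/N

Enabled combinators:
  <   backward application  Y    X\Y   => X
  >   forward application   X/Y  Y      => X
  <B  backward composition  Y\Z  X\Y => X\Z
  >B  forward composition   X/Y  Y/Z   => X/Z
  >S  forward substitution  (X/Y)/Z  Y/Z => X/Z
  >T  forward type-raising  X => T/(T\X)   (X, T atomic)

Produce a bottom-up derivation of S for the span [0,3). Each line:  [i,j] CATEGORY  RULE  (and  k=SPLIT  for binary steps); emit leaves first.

[0,1] S/(S\NP)  lex  "on"
[1,2] (S\NP)/(NP/N)  lex  "near"
[2,3] NP/N  lex  "heard"
[1,3] S\NP  >  k=2
[0,3] S  >  k=1

[0,3] S   >
  [0,1] "on" : S/(S\NP)
  [1,3] S\NP   >
    [1,2] "near" : (S\NP)/(NP/N)
    [2,3] "heard" : NP/N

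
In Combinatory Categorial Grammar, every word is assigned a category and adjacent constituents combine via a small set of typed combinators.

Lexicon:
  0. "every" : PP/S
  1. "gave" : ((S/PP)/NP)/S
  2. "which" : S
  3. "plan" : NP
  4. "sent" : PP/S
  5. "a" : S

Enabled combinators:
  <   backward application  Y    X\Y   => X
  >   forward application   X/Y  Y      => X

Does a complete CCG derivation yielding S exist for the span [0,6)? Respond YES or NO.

NO

PP/S ((S/PP)/NP)/S S NP PP/S S
CKY chart[0,6] = {PP}; S ∉ chart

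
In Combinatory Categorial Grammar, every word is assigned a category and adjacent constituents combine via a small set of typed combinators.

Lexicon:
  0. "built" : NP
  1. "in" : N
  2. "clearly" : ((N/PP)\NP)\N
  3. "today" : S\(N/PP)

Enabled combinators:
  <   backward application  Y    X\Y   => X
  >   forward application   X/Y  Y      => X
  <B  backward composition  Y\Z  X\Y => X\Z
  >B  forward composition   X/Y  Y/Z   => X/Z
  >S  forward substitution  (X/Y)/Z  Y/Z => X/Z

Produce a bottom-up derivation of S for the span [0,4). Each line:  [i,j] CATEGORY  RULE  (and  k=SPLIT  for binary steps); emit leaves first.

[0,1] NP  lex  "built"
[1,2] N  lex  "in"
[2,3] ((N/PP)\NP)\N  lex  "clearly"
[1,3] (N/PP)\NP  <  k=2
[0,3] N/PP  <  k=1
[3,4] S\(N/PP)  lex  "today"
[0,4] S  <  k=3

[0,4] S   <
  [0,3] N/PP   <
    [0,1] "built" : NP
    [1,3] (N/PP)\NP   <
      [1,2] "in" : N
      [2,3] "clearly" : ((N/PP)\NP)\N
  [3,4] "today" : S\(N/PP)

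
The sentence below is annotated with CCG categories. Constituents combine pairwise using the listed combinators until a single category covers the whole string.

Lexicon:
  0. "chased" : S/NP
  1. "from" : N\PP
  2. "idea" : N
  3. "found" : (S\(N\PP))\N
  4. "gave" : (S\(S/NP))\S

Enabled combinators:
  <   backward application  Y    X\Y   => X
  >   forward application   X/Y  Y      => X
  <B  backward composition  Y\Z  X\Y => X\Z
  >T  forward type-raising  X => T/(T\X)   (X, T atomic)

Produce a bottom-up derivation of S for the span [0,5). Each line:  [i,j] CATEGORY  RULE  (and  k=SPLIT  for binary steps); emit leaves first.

[0,5] S   <
  [0,1] "chased" : S/NP
  [1,5] S\(S/NP)   <
    [1,4] S   <
      [1,2] "from" : N\PP
      [2,4] S\(N\PP)   <
        [2,3] "idea" : N
        [3,4] "found" : (S\(N\PP))\N
    [4,5] "gave" : (S\(S/NP))\S

[0,1] S/NP  lex  "chased"
[1,2] N\PP  lex  "from"
[2,3] N  lex  "idea"
[3,4] (S\(N\PP))\N  lex  "found"
[2,4] S\(N\PP)  <  k=3
[1,4] S  <  k=2
[4,5] (S\(S/NP))\S  lex  "gave"
[1,5] S\(S/NP)  <  k=4
[0,5] S  <  k=1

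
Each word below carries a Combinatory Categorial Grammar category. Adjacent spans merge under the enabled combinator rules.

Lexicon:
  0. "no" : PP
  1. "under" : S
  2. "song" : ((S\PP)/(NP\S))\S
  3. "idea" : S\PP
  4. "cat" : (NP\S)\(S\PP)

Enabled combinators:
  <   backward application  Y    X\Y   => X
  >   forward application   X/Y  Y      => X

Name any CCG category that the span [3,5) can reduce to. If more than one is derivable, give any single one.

NP\S

[0,5] S   <
  [0,1] "no" : PP
  [1,5] S\PP   >
    [1,3] (S\PP)/(NP\S)   <
      [1,2] "under" : S
      [2,3] "song" : ((S\PP)/(NP\S))\S
    [3,5] NP\S   <
      [3,4] "idea" : S\PP
      [4,5] "cat" : (NP\S)\(S\PP)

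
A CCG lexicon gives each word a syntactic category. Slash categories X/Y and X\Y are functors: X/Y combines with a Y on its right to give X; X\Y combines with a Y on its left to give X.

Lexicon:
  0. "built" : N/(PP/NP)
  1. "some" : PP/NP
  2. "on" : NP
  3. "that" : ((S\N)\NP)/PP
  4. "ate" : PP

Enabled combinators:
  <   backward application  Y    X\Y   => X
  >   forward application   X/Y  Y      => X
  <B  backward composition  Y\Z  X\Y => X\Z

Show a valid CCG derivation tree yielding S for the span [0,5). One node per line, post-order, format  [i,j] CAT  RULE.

[0,5] S   <
  [0,2] N   >
    [0,1] "built" : N/(PP/NP)
    [1,2] "some" : PP/NP
  [2,5] S\N   <
    [2,3] "on" : NP
    [3,5] (S\N)\NP   >
      [3,4] "that" : ((S\N)\NP)/PP
      [4,5] "ate" : PP

[0,1] N/(PP/NP)  lex  "built"
[1,2] PP/NP  lex  "some"
[0,2] N  >  k=1
[2,3] NP  lex  "on"
[3,4] ((S\N)\NP)/PP  lex  "that"
[4,5] PP  lex  "ate"
[3,5] (S\N)\NP  >  k=4
[2,5] S\N  <  k=3
[0,5] S  <  k=2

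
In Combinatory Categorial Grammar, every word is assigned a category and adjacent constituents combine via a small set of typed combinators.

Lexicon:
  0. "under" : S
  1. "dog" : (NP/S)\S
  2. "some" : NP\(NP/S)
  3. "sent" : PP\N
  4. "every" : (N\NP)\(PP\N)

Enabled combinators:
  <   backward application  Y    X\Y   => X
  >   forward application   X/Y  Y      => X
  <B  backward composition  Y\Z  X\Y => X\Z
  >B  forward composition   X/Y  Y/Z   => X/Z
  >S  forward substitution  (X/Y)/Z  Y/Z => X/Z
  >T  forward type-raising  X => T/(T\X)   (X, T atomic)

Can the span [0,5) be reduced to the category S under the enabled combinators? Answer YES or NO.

S (NP/S)\S NP\(NP/S) PP\N (N\NP)\(PP\N)
CKY chart[0,5] = {N, N/(N\N), NP/(NP\N), PP/(PP\N), S/(S\N)}; S ∉ chart

NO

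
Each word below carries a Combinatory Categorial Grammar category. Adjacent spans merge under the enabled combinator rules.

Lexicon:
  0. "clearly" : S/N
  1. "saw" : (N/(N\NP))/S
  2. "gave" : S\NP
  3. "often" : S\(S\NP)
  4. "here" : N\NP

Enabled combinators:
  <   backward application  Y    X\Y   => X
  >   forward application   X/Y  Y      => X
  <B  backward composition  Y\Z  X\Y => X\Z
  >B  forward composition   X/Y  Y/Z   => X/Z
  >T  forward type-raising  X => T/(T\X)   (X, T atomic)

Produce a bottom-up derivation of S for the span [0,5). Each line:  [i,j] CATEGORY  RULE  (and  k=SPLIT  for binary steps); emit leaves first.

[0,1] S/N  lex  "clearly"
[1,2] (N/(N\NP))/S  lex  "saw"
[2,3] S\NP  lex  "gave"
[3,4] S\(S\NP)  lex  "often"
[2,4] S  <  k=3
[1,4] N/(N\NP)  >  k=2
[4,5] N\NP  lex  "here"
[1,5] N  >  k=4
[0,5] S  >  k=1

[0,5] S   >
  [0,1] "clearly" : S/N
  [1,5] N   >
    [1,4] N/(N\NP)   >
      [1,2] "saw" : (N/(N\NP))/S
      [2,4] S   <
        [2,3] "gave" : S\NP
        [3,4] "often" : S\(S\NP)
    [4,5] "here" : N\NP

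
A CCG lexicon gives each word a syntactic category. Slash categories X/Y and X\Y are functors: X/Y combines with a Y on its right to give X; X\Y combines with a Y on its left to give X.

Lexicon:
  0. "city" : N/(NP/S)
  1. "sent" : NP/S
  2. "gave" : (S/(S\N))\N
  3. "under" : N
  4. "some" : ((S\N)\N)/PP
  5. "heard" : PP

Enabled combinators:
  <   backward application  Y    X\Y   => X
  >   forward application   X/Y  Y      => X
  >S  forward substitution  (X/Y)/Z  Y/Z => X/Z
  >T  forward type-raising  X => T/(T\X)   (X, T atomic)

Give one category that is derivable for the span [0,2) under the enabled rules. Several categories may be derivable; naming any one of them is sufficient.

[0,6] S   >
  [0,3] S/(S\N)   <
    [0,2] N   >
      [0,1] "city" : N/(NP/S)
      [1,2] "sent" : NP/S
    [2,3] "gave" : (S/(S\N))\N
  [3,6] S\N   <
    [3,4] "under" : N
    [4,6] (S\N)\N   >
      [4,5] "some" : ((S\N)\N)/PP
      [5,6] "heard" : PP

N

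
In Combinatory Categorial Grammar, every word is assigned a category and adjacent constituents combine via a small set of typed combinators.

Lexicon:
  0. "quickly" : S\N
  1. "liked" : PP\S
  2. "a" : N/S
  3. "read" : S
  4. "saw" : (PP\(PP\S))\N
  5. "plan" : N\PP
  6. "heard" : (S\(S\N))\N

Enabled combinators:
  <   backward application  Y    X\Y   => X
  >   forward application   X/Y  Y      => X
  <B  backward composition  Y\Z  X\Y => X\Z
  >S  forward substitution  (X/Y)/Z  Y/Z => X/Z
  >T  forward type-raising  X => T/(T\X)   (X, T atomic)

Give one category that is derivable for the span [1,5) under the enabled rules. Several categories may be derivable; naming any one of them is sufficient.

[0,7] S   <
  [0,1] "quickly" : S\N
  [1,7] S\(S\N)   <
    [1,6] N   <
      [1,5] PP   <
        [1,2] "liked" : PP\S
        [2,5] PP\(PP\S)   <
          [2,4] N   >
            [2,3] "a" : N/S
            [3,4] "read" : S
          [4,5] "saw" : (PP\(PP\S))\N
      [5,6] "plan" : N\PP
    [6,7] "heard" : (S\(S\N))\N

PP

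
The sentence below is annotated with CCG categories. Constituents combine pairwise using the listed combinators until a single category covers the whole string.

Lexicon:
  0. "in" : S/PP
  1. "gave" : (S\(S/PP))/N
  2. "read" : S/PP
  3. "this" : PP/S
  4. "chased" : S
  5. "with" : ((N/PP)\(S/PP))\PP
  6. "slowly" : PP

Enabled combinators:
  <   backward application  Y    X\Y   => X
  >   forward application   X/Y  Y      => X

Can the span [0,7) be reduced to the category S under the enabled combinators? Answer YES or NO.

[0,7] S   <
  [0,1] "in" : S/PP
  [1,7] S\(S/PP)   >
    [1,2] "gave" : (S\(S/PP))/N
    [2,7] N   >
      [2,6] N/PP   <
        [2,3] "read" : S/PP
        [3,6] (N/PP)\(S/PP)   <
          [3,5] PP   >
            [3,4] "this" : PP/S
            [4,5] "chased" : S
          [5,6] "with" : ((N/PP)\(S/PP))\PP
      [6,7] "slowly" : PP

YES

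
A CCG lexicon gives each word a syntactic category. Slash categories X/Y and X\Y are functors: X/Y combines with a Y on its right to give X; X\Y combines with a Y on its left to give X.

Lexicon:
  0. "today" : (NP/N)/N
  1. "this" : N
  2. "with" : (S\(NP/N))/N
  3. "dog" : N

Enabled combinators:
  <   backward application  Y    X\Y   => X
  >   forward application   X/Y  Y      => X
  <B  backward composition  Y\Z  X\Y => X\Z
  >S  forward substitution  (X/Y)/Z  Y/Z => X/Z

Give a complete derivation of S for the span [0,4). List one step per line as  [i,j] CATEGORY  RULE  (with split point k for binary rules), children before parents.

[0,1] (NP/N)/N  lex  "today"
[1,2] N  lex  "this"
[0,2] NP/N  >  k=1
[2,3] (S\(NP/N))/N  lex  "with"
[3,4] N  lex  "dog"
[2,4] S\(NP/N)  >  k=3
[0,4] S  <  k=2

[0,4] S   <
  [0,2] NP/N   >
    [0,1] "today" : (NP/N)/N
    [1,2] "this" : N
  [2,4] S\(NP/N)   >
    [2,3] "with" : (S\(NP/N))/N
    [3,4] "dog" : N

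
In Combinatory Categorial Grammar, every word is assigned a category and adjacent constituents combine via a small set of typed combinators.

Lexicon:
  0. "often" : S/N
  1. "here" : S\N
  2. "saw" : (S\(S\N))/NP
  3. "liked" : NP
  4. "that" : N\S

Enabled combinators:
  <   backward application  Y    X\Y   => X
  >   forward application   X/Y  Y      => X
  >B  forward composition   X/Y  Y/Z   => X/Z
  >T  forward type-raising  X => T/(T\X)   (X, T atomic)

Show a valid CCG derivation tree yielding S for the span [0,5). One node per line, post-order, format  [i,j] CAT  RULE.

[0,1] S/N  lex  "often"
[1,2] S\N  lex  "here"
[2,3] (S\(S\N))/NP  lex  "saw"
[3,4] NP  lex  "liked"
[2,4] S\(S\N)  >  k=3
[1,4] S  <  k=2
[4,5] N\S  lex  "that"
[1,5] N  <  k=4
[0,5] S  >  k=1

[0,5] S   >
  [0,1] "often" : S/N
  [1,5] N   <
    [1,4] S   <
      [1,2] "here" : S\N
      [2,4] S\(S\N)   >
        [2,3] "saw" : (S\(S\N))/NP
        [3,4] "liked" : NP
    [4,5] "that" : N\S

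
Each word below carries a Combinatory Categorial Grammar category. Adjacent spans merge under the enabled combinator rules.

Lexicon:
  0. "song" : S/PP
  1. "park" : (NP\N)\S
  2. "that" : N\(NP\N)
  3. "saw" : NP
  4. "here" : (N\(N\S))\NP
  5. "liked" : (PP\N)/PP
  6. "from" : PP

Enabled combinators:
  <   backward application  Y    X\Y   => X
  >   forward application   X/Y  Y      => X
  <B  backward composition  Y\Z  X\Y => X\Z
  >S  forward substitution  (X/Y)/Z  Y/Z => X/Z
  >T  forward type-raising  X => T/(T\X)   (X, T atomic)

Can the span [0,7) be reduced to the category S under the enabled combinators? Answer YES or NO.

[0,7] S   >
  [0,1] "song" : S/PP
  [1,7] PP   <
    [1,5] N   <
      [1,3] N\S   <B
        [1,2] "park" : (NP\N)\S
        [2,3] "that" : N\(NP\N)
      [3,5] N\(N\S)   <
        [3,4] "saw" : NP
        [4,5] "here" : (N\(N\S))\NP
    [5,7] PP\N   >
      [5,6] "liked" : (PP\N)/PP
      [6,7] "from" : PP

YES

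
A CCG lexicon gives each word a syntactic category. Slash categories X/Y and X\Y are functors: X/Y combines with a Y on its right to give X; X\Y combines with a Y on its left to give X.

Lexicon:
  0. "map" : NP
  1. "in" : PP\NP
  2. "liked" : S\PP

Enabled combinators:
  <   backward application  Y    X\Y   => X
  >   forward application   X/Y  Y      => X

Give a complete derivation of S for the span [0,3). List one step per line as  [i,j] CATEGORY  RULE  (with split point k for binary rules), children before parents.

[0,3] S   <
  [0,2] PP   <
    [0,1] "map" : NP
    [1,2] "in" : PP\NP
  [2,3] "liked" : S\PP

[0,1] NP  lex  "map"
[1,2] PP\NP  lex  "in"
[0,2] PP  <  k=1
[2,3] S\PP  lex  "liked"
[0,3] S  <  k=2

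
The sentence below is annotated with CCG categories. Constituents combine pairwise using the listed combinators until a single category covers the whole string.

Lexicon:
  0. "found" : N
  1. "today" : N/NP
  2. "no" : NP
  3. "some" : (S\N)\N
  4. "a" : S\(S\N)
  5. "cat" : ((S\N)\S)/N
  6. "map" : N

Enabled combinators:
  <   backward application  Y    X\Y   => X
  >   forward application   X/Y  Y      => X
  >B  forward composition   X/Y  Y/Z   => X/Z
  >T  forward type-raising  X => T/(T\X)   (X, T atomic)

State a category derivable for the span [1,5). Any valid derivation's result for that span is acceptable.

S

[0,7] S   >
  [0,1] S/(S\N)   >T
    [0,1] "found" : N
  [1,7] S\N   <
    [1,5] S   <
      [1,4] S\N   <
        [1,3] N   >
          [1,2] "today" : N/NP
          [2,3] "no" : NP
        [3,4] "some" : (S\N)\N
      [4,5] "a" : S\(S\N)
    [5,7] (S\N)\S   >
      [5,6] "cat" : ((S\N)\S)/N
      [6,7] "map" : N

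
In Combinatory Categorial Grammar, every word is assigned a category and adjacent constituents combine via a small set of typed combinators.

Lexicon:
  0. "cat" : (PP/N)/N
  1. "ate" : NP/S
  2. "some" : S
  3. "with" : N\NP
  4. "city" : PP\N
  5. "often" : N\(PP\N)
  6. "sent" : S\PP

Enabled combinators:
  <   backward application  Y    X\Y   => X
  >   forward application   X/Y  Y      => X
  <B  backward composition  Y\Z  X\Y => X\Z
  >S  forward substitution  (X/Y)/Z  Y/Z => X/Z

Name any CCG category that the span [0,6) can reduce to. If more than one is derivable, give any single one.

[0,7] S   <
  [0,6] PP   >
    [0,4] PP/N   >
      [0,1] "cat" : (PP/N)/N
      [1,4] N   <
        [1,3] NP   >
          [1,2] "ate" : NP/S
          [2,3] "some" : S
        [3,4] "with" : N\NP
    [4,6] N   <
      [4,5] "city" : PP\N
      [5,6] "often" : N\(PP\N)
  [6,7] "sent" : S\PP

PP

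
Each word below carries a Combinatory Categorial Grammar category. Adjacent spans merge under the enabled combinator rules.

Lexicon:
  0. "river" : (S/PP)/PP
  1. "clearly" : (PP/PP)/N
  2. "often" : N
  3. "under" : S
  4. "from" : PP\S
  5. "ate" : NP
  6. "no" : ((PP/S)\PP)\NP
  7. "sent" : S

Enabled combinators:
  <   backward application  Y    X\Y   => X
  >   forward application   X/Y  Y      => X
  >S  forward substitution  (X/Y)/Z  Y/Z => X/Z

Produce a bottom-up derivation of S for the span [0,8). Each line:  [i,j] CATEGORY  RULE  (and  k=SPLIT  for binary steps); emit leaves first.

[0,8] S   >
  [0,3] S/PP   >S
    [0,1] "river" : (S/PP)/PP
    [1,3] PP/PP   >
      [1,2] "clearly" : (PP/PP)/N
      [2,3] "often" : N
  [3,8] PP   >
    [3,7] PP/S   <
      [3,5] PP   <
        [3,4] "under" : S
        [4,5] "from" : PP\S
      [5,7] (PP/S)\PP   <
        [5,6] "ate" : NP
        [6,7] "no" : ((PP/S)\PP)\NP
    [7,8] "sent" : S

[0,1] (S/PP)/PP  lex  "river"
[1,2] (PP/PP)/N  lex  "clearly"
[2,3] N  lex  "often"
[1,3] PP/PP  >  k=2
[0,3] S/PP  >S  k=1
[3,4] S  lex  "under"
[4,5] PP\S  lex  "from"
[3,5] PP  <  k=4
[5,6] NP  lex  "ate"
[6,7] ((PP/S)\PP)\NP  lex  "no"
[5,7] (PP/S)\PP  <  k=6
[3,7] PP/S  <  k=5
[7,8] S  lex  "sent"
[3,8] PP  >  k=7
[0,8] S  >  k=3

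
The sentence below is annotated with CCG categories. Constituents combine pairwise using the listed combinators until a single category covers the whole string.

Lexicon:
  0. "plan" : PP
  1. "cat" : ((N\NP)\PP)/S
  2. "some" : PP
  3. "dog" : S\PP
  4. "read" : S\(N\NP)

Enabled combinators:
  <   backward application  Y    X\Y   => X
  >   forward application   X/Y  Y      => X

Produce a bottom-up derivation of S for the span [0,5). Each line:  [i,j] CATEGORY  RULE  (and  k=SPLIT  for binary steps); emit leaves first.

[0,1] PP  lex  "plan"
[1,2] ((N\NP)\PP)/S  lex  "cat"
[2,3] PP  lex  "some"
[3,4] S\PP  lex  "dog"
[2,4] S  <  k=3
[1,4] (N\NP)\PP  >  k=2
[0,4] N\NP  <  k=1
[4,5] S\(N\NP)  lex  "read"
[0,5] S  <  k=4

[0,5] S   <
  [0,4] N\NP   <
    [0,1] "plan" : PP
    [1,4] (N\NP)\PP   >
      [1,2] "cat" : ((N\NP)\PP)/S
      [2,4] S   <
        [2,3] "some" : PP
        [3,4] "dog" : S\PP
  [4,5] "read" : S\(N\NP)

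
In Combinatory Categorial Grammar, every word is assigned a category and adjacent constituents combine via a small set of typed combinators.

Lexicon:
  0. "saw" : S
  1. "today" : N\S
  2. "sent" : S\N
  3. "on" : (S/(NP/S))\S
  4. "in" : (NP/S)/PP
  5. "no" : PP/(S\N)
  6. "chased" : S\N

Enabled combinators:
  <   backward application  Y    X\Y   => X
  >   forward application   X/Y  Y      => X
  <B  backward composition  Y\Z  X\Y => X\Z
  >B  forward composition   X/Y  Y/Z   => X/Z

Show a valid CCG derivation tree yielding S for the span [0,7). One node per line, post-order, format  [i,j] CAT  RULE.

[0,7] S   >
  [0,4] S/(NP/S)   <
    [0,3] S   <
      [0,2] N   <
        [0,1] "saw" : S
        [1,2] "today" : N\S
      [2,3] "sent" : S\N
    [3,4] "on" : (S/(NP/S))\S
  [4,7] NP/S   >
    [4,5] "in" : (NP/S)/PP
    [5,7] PP   >
      [5,6] "no" : PP/(S\N)
      [6,7] "chased" : S\N

[0,1] S  lex  "saw"
[1,2] N\S  lex  "today"
[0,2] N  <  k=1
[2,3] S\N  lex  "sent"
[0,3] S  <  k=2
[3,4] (S/(NP/S))\S  lex  "on"
[0,4] S/(NP/S)  <  k=3
[4,5] (NP/S)/PP  lex  "in"
[5,6] PP/(S\N)  lex  "no"
[6,7] S\N  lex  "chased"
[5,7] PP  >  k=6
[4,7] NP/S  >  k=5
[0,7] S  >  k=4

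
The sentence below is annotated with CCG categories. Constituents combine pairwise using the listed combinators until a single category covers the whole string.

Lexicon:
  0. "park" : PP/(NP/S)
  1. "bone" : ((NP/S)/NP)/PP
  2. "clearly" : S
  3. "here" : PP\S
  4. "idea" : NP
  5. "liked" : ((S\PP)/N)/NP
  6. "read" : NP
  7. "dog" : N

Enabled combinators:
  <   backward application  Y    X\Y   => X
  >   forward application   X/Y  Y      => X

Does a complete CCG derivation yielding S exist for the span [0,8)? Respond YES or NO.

YES

[0,8] S   <
  [0,5] PP   >
    [0,1] "park" : PP/(NP/S)
    [1,5] NP/S   >
      [1,4] (NP/S)/NP   >
        [1,2] "bone" : ((NP/S)/NP)/PP
        [2,4] PP   <
          [2,3] "clearly" : S
          [3,4] "here" : PP\S
      [4,5] "idea" : NP
  [5,8] S\PP   >
    [5,7] (S\PP)/N   >
      [5,6] "liked" : ((S\PP)/N)/NP
      [6,7] "read" : NP
    [7,8] "dog" : N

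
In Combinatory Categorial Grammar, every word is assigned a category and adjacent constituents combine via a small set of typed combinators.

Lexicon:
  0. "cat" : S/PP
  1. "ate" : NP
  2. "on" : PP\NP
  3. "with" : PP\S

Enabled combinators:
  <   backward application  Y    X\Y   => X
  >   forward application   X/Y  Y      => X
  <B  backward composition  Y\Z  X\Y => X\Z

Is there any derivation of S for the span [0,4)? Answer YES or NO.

NO

S/PP NP PP\NP PP\S
CKY chart[0,4] = {PP}; S ∉ chart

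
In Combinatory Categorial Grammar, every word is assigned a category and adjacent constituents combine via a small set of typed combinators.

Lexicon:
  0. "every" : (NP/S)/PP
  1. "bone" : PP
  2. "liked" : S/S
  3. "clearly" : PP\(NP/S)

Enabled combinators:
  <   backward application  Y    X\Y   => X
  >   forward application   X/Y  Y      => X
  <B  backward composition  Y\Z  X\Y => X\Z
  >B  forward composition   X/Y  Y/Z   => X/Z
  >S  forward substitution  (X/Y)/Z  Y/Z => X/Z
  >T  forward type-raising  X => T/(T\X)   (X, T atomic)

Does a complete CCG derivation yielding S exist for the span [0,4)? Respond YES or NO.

(NP/S)/PP PP S/S PP\(NP/S)
CKY chart[0,4] = {N/(N\PP), NP/(NP\PP), PP, PP/(PP\PP), S/(S\PP)}; S ∉ chart

NO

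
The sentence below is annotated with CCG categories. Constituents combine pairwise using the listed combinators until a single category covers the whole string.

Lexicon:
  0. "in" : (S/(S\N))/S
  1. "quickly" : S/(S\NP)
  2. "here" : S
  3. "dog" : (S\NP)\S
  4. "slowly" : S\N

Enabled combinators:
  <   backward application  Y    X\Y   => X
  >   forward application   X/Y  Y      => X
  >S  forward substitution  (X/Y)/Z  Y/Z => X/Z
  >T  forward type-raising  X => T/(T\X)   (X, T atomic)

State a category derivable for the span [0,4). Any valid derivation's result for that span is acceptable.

S/(S\N)

[0,5] S   >
  [0,4] S/(S\N)   >
    [0,1] "in" : (S/(S\N))/S
    [1,4] S   >
      [1,2] "quickly" : S/(S\NP)
      [2,4] S\NP   <
        [2,3] "here" : S
        [3,4] "dog" : (S\NP)\S
  [4,5] "slowly" : S\N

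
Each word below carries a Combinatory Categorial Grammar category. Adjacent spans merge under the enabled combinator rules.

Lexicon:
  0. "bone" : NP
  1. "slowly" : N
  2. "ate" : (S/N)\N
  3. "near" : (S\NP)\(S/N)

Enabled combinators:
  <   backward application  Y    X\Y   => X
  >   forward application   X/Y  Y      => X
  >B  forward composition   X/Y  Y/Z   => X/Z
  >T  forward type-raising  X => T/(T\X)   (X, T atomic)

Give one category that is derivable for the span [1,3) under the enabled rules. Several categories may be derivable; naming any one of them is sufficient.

[0,4] S   >
  [0,1] S/(S\NP)   >T
    [0,1] "bone" : NP
  [1,4] S\NP   <
    [1,3] S/N   <
      [1,2] "slowly" : N
      [2,3] "ate" : (S/N)\N
    [3,4] "near" : (S\NP)\(S/N)

S/N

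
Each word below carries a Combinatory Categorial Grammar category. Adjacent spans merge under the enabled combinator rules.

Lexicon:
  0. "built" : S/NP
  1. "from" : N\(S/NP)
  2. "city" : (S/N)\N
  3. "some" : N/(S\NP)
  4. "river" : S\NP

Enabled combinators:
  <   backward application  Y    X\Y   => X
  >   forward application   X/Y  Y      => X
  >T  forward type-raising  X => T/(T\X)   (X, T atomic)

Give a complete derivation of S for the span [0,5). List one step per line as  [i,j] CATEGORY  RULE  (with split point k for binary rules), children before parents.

[0,1] S/NP  lex  "built"
[1,2] N\(S/NP)  lex  "from"
[0,2] N  <  k=1
[2,3] (S/N)\N  lex  "city"
[0,3] S/N  <  k=2
[3,4] N/(S\NP)  lex  "some"
[4,5] S\NP  lex  "river"
[3,5] N  >  k=4
[0,5] S  >  k=3

[0,5] S   >
  [0,3] S/N   <
    [0,2] N   <
      [0,1] "built" : S/NP
      [1,2] "from" : N\(S/NP)
    [2,3] "city" : (S/N)\N
  [3,5] N   >
    [3,4] "some" : N/(S\NP)
    [4,5] "river" : S\NP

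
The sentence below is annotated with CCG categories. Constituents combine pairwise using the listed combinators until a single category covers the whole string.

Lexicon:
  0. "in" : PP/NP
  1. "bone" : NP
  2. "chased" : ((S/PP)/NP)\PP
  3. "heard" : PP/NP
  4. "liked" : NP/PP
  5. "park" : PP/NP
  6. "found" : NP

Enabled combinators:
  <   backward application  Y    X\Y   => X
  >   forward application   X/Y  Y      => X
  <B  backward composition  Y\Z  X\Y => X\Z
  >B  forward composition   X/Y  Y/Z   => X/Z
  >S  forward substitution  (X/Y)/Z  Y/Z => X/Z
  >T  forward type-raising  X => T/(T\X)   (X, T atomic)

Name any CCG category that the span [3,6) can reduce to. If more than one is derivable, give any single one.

[0,7] S   >
  [0,6] S/NP   >S
    [0,3] (S/PP)/NP   <
      [0,2] PP   >
        [0,1] "in" : PP/NP
        [1,2] "bone" : NP
      [2,3] "chased" : ((S/PP)/NP)\PP
    [3,6] PP/NP   >B
      [3,5] PP/PP   >B
        [3,4] "heard" : PP/NP
        [4,5] "liked" : NP/PP
      [5,6] "park" : PP/NP
  [6,7] "found" : NP

PP/NP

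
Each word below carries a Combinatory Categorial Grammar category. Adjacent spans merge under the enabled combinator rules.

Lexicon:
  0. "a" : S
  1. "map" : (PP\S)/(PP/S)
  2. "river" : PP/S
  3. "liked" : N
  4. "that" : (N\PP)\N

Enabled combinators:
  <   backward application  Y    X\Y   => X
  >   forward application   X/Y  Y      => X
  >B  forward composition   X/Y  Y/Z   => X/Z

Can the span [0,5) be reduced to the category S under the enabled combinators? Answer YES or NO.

S (PP\S)/(PP/S) PP/S N (N\PP)\N
CKY chart[0,5] = {N}; S ∉ chart

NO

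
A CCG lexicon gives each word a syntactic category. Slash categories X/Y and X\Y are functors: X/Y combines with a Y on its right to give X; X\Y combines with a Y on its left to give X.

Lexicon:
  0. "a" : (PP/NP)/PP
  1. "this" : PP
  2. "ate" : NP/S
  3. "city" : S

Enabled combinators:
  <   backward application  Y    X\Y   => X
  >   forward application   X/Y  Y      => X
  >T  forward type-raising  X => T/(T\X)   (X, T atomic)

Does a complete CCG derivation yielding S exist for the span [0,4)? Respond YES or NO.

(PP/NP)/PP PP NP/S S
CKY chart[0,4] = {N/(N\PP), NP/(NP\PP), PP, PP/(PP\PP), S/(S\PP)}; S ∉ chart

NO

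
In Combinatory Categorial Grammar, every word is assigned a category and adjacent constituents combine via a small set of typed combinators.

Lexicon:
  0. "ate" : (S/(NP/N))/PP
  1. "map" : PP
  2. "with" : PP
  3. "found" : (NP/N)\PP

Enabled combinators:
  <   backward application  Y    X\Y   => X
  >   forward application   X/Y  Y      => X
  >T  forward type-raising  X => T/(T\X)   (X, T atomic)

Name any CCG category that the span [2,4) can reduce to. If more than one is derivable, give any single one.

NP/N

[0,4] S   >
  [0,2] S/(NP/N)   >
    [0,1] "ate" : (S/(NP/N))/PP
    [1,2] "map" : PP
  [2,4] NP/N   <
    [2,3] "with" : PP
    [3,4] "found" : (NP/N)\PP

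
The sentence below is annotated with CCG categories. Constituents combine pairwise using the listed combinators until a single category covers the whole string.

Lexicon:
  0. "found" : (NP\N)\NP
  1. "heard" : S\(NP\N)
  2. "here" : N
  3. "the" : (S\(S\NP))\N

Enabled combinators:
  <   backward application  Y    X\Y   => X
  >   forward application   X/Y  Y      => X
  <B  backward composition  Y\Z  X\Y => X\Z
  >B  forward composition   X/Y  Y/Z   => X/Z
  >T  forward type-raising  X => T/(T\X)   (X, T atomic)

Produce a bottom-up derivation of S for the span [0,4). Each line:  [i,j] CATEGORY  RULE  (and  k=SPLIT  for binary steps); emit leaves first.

[0,1] (NP\N)\NP  lex  "found"
[1,2] S\(NP\N)  lex  "heard"
[0,2] S\NP  <B  k=1
[2,3] N  lex  "here"
[3,4] (S\(S\NP))\N  lex  "the"
[2,4] S\(S\NP)  <  k=3
[0,4] S  <  k=2

[0,4] S   <
  [0,2] S\NP   <B
    [0,1] "found" : (NP\N)\NP
    [1,2] "heard" : S\(NP\N)
  [2,4] S\(S\NP)   <
    [2,3] "here" : N
    [3,4] "the" : (S\(S\NP))\N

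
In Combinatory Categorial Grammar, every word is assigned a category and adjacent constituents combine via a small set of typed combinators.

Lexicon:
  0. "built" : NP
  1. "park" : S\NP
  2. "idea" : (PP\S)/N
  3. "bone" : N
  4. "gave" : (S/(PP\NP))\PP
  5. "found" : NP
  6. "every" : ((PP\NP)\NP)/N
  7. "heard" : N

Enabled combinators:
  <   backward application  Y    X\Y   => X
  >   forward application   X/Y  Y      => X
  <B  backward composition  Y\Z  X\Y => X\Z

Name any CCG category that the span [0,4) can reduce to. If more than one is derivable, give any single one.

[0,8] S   >
  [0,5] S/(PP\NP)   <
    [0,4] PP   <
      [0,1] "built" : NP
      [1,4] PP\NP   <B
        [1,2] "park" : S\NP
        [2,4] PP\S   >
          [2,3] "idea" : (PP\S)/N
          [3,4] "bone" : N
    [4,5] "gave" : (S/(PP\NP))\PP
  [5,8] PP\NP   <
    [5,6] "found" : NP
    [6,8] (PP\NP)\NP   >
      [6,7] "every" : ((PP\NP)\NP)/N
      [7,8] "heard" : N

PP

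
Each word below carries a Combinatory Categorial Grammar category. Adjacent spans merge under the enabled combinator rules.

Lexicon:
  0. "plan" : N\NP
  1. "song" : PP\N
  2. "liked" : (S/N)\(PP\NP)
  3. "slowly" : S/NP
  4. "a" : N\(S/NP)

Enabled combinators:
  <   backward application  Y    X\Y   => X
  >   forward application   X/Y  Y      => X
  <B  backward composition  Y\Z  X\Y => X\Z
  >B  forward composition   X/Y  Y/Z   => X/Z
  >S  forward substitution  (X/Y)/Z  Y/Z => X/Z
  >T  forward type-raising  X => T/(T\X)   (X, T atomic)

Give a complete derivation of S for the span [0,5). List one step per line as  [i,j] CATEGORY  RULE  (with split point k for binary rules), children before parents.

[0,5] S   >
  [0,3] S/N   <
    [0,2] PP\NP   <B
      [0,1] "plan" : N\NP
      [1,2] "song" : PP\N
    [2,3] "liked" : (S/N)\(PP\NP)
  [3,5] N   <
    [3,4] "slowly" : S/NP
    [4,5] "a" : N\(S/NP)

[0,1] N\NP  lex  "plan"
[1,2] PP\N  lex  "song"
[0,2] PP\NP  <B  k=1
[2,3] (S/N)\(PP\NP)  lex  "liked"
[0,3] S/N  <  k=2
[3,4] S/NP  lex  "slowly"
[4,5] N\(S/NP)  lex  "a"
[3,5] N  <  k=4
[0,5] S  >  k=3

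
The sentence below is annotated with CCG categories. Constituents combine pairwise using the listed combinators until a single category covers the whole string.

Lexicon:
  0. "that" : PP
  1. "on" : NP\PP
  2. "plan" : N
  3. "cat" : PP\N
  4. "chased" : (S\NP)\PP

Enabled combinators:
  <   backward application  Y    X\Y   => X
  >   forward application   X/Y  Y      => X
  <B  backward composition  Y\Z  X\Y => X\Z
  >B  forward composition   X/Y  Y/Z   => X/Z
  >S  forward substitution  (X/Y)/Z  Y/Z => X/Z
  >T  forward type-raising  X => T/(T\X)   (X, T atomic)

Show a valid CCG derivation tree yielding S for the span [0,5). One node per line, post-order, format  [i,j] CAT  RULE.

[0,1] PP  lex  "that"
[1,2] NP\PP  lex  "on"
[0,2] NP  <  k=1
[2,3] N  lex  "plan"
[3,4] PP\N  lex  "cat"
[2,4] PP  <  k=3
[4,5] (S\NP)\PP  lex  "chased"
[2,5] S\NP  <  k=4
[0,5] S  <  k=2

[0,5] S   <
  [0,2] NP   <
    [0,1] "that" : PP
    [1,2] "on" : NP\PP
  [2,5] S\NP   <
    [2,4] PP   <
      [2,3] "plan" : N
      [3,4] "cat" : PP\N
    [4,5] "chased" : (S\NP)\PP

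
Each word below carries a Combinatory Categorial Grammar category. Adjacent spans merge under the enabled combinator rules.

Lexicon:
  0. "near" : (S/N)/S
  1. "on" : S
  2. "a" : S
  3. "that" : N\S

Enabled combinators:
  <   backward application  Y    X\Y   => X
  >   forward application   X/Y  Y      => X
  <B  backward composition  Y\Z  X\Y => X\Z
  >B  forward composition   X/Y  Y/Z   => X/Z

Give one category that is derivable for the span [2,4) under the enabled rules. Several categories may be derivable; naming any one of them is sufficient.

N

[0,4] S   >
  [0,2] S/N   >
    [0,1] "near" : (S/N)/S
    [1,2] "on" : S
  [2,4] N   <
    [2,3] "a" : S
    [3,4] "that" : N\S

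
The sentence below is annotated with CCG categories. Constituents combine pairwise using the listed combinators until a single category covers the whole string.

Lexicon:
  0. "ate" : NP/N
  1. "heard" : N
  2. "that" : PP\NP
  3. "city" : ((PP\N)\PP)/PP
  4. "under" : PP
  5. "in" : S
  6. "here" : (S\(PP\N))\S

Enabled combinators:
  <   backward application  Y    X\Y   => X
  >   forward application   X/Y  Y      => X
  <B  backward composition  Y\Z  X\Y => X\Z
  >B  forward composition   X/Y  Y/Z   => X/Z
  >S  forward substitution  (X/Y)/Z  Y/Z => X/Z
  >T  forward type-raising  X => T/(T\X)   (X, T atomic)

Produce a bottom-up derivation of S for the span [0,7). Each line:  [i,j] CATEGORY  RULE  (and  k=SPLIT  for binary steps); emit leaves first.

[0,1] NP/N  lex  "ate"
[1,2] N  lex  "heard"
[0,2] NP  >  k=1
[2,3] PP\NP  lex  "that"
[0,3] PP  <  k=2
[3,4] ((PP\N)\PP)/PP  lex  "city"
[4,5] PP  lex  "under"
[3,5] (PP\N)\PP  >  k=4
[5,6] S  lex  "in"
[6,7] (S\(PP\N))\S  lex  "here"
[5,7] S\(PP\N)  <  k=6
[3,7] S\PP  <B  k=5
[0,7] S  <  k=3

[0,7] S   <
  [0,3] PP   <
    [0,2] NP   >
      [0,1] "ate" : NP/N
      [1,2] "heard" : N
    [2,3] "that" : PP\NP
  [3,7] S\PP   <B
    [3,5] (PP\N)\PP   >
      [3,4] "city" : ((PP\N)\PP)/PP
      [4,5] "under" : PP
    [5,7] S\(PP\N)   <
      [5,6] "in" : S
      [6,7] "here" : (S\(PP\N))\S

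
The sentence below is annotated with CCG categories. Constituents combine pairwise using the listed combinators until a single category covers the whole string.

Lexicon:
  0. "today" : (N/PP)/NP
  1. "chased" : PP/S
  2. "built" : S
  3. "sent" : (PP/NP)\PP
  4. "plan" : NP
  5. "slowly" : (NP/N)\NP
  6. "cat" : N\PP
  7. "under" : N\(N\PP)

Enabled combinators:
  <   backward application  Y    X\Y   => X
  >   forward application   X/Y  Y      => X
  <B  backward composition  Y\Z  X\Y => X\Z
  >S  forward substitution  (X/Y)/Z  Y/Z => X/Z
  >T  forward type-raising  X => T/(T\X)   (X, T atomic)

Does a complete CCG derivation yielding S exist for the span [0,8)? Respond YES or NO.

NO

(N/PP)/NP PP/S S (PP/NP)\PP NP (NP/N)\NP N\PP N\(N\PP)
CKY chart[0,8] = {N, N/(N\N), NP/(NP\N), PP/(PP\N), S/(S\N)}; S ∉ chart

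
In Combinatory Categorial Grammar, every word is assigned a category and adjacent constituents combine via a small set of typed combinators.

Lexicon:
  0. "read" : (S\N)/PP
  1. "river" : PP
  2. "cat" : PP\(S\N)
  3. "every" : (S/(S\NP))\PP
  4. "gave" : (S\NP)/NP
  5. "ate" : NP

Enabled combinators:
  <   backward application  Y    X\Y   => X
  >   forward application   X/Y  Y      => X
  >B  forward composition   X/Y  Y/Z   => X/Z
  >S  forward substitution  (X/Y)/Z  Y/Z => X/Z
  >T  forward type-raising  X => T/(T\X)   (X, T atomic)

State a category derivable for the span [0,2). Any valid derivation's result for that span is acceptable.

[0,6] S   >
  [0,4] S/(S\NP)   <
    [0,3] PP   <
      [0,2] S\N   >
        [0,1] "read" : (S\N)/PP
        [1,2] "river" : PP
      [2,3] "cat" : PP\(S\N)
    [3,4] "every" : (S/(S\NP))\PP
  [4,6] S\NP   >
    [4,5] "gave" : (S\NP)/NP
    [5,6] "ate" : NP

S\N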